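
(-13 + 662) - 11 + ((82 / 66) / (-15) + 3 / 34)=10737631 / 16830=638.01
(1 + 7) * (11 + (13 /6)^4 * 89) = 2556185 /162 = 15778.92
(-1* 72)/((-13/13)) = 72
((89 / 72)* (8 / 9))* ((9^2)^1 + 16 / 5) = 37469 / 405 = 92.52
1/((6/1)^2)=0.03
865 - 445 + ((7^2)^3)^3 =1628413597910869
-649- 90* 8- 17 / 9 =-12338 / 9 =-1370.89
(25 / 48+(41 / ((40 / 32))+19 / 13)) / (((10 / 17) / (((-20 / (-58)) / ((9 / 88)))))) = 20293427 / 101790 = 199.37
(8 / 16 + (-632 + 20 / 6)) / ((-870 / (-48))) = -15076 / 435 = -34.66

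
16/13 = 1.23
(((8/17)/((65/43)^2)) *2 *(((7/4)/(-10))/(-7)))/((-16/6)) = -5547/1436500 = -0.00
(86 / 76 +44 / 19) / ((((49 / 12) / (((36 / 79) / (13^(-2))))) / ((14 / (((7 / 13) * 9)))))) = 13814736 / 73549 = 187.83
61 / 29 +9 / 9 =90 / 29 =3.10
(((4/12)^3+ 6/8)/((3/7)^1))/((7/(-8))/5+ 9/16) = 11900/2511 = 4.74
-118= -118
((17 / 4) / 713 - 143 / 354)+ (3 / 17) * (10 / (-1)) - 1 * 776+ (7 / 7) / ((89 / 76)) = -593683913981 / 763768452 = -777.31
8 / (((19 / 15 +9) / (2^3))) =480 / 77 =6.23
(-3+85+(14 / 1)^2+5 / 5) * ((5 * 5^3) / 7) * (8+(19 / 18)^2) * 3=57214375 / 84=681123.51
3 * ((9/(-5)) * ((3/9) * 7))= -63/5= -12.60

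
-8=-8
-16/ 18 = -8/ 9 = -0.89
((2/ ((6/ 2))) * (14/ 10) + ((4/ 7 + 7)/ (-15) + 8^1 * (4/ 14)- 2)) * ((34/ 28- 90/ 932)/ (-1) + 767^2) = 4797487680/ 11417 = 420205.63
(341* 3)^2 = 1046529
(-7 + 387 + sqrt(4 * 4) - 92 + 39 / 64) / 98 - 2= 6183 / 6272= 0.99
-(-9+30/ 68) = 291/ 34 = 8.56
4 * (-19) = -76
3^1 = 3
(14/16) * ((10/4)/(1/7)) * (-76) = -4655/4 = -1163.75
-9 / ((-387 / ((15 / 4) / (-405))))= -0.00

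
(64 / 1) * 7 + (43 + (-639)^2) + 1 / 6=2452873 / 6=408812.17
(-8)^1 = -8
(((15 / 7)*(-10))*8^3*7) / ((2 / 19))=-729600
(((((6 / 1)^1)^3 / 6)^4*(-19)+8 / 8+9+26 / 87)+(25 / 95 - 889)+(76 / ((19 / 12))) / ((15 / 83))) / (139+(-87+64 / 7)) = -923172472831 / 1768710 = -521946.77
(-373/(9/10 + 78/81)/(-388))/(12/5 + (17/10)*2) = 251775/2829878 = 0.09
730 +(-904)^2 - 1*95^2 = 808921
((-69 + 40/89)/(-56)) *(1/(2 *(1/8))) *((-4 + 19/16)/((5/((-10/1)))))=27.54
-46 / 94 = -23 / 47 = -0.49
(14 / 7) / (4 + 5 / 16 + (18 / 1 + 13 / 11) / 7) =2464 / 8689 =0.28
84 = 84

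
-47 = -47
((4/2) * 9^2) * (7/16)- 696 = -5001/8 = -625.12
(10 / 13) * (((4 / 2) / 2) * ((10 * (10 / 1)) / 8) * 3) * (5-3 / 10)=3525 / 26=135.58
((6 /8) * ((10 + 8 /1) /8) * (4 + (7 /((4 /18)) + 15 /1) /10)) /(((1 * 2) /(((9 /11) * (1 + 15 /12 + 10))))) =2059911 /28160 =73.15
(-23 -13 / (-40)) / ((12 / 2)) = -907 / 240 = -3.78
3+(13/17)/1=64/17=3.76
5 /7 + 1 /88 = 0.73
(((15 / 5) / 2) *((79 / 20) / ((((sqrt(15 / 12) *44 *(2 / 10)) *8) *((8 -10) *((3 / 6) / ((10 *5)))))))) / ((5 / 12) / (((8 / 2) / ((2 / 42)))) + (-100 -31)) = 74655 *sqrt(5) / 5809892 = 0.03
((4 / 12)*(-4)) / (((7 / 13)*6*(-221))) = 2 / 1071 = 0.00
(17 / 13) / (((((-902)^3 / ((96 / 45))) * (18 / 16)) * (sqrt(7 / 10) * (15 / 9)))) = -544 * sqrt(70) / 1878250599225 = -0.00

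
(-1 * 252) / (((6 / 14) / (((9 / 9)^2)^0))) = -588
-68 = -68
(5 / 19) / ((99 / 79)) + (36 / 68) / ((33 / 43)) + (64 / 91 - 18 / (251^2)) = 293844892636 / 183327050907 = 1.60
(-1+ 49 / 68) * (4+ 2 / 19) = -39 / 34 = -1.15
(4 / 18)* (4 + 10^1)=28 / 9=3.11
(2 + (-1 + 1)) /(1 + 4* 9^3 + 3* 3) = 1 /1463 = 0.00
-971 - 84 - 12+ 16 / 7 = -7453 / 7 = -1064.71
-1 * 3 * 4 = -12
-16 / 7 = -2.29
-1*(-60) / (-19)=-60 / 19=-3.16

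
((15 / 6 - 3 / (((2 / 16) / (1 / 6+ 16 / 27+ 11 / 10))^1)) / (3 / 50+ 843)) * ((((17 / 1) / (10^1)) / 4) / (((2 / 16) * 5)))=-64447 / 1896885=-0.03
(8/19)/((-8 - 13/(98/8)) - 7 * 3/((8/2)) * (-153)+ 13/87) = 0.00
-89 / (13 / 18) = -1602 / 13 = -123.23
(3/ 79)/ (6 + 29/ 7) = 21/ 5609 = 0.00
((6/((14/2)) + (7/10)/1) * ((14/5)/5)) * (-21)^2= 48069/125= 384.55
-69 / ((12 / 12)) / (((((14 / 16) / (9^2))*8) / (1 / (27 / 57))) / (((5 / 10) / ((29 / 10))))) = -58995 / 203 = -290.62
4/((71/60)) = 240/71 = 3.38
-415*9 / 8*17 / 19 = -63495 / 152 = -417.73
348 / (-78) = -58 / 13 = -4.46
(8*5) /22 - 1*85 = -83.18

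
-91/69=-1.32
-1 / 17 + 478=8125 / 17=477.94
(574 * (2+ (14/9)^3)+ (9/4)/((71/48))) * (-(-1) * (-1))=-171327040/51759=-3310.09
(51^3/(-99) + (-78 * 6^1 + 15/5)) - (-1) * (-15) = -20019/11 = -1819.91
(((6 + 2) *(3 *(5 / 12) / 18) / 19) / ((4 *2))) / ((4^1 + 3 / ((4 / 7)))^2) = 10 / 234099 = 0.00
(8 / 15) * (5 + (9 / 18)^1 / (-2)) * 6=76 / 5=15.20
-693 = -693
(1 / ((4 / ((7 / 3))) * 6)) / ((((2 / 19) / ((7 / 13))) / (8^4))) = 2037.06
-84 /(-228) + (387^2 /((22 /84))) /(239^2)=10.38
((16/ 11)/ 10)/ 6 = 4/ 165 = 0.02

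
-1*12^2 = -144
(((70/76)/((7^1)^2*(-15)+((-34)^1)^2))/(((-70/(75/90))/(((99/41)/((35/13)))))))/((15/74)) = -5291/45914260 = -0.00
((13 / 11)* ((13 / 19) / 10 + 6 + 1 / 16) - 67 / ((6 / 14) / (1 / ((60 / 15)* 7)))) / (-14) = -83381 / 702240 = -0.12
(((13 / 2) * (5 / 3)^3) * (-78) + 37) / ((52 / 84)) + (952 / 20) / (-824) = -3731.96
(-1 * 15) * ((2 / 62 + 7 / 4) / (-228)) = 1105 / 9424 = 0.12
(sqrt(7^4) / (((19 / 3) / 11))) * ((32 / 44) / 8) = 147 / 19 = 7.74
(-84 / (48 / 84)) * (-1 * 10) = 1470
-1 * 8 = -8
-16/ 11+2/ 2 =-5/ 11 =-0.45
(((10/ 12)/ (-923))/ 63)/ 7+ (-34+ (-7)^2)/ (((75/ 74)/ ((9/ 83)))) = 1626541753/ 1013537070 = 1.60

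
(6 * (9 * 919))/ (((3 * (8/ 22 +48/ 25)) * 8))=2274525/ 2512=905.46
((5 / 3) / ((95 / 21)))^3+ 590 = 4047153 / 6859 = 590.05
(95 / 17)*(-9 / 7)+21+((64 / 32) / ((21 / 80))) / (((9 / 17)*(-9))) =353252 / 28917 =12.22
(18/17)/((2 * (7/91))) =117/17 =6.88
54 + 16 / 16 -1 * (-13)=68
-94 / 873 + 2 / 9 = 100 / 873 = 0.11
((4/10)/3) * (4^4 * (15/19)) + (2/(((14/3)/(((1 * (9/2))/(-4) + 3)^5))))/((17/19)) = 2818891829/74088448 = 38.05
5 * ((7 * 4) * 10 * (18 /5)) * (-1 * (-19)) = 95760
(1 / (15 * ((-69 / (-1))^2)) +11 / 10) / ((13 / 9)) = 31423 / 41262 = 0.76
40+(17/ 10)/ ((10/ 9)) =4153/ 100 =41.53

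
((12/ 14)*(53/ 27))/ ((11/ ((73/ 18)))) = 3869/ 6237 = 0.62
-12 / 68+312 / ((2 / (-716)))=-1898835 / 17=-111696.18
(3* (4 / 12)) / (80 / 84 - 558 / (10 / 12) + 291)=-105 / 39653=-0.00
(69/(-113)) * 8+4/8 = -4.38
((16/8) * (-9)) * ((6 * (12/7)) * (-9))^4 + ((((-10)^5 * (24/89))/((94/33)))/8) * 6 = -1321851600.75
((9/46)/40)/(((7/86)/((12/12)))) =387/6440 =0.06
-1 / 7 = -0.14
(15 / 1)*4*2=120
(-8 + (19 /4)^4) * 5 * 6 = 1924095 /128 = 15031.99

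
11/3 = 3.67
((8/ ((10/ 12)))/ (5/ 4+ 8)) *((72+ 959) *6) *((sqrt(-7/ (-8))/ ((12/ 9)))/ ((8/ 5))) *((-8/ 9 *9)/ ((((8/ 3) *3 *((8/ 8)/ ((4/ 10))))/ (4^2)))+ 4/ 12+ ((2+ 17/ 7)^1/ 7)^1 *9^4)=28267601274 *sqrt(14)/ 9065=11667697.64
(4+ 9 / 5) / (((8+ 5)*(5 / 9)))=261 / 325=0.80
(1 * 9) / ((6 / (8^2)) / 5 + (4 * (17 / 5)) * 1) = 1440 / 2179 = 0.66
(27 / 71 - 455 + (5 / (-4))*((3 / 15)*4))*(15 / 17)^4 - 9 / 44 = -72110767419 / 260919604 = -276.37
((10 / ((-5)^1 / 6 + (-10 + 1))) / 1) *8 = -8.14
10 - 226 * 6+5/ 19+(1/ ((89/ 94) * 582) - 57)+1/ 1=-689767174/ 492081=-1401.74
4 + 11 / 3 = 23 / 3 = 7.67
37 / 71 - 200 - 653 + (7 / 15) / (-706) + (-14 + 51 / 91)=-865.92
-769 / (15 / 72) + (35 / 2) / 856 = -31596497 / 8560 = -3691.18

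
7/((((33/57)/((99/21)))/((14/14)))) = 57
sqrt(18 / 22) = 3 * sqrt(11) / 11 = 0.90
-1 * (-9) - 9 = 0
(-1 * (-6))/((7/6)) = 36/7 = 5.14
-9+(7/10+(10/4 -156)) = -809/5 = -161.80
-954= -954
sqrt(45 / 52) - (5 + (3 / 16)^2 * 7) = -1343 / 256 + 3 * sqrt(65) / 26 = -4.32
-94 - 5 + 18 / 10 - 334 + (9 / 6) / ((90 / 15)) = -8619 / 20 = -430.95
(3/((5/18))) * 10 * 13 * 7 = 9828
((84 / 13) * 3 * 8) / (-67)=-2016 / 871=-2.31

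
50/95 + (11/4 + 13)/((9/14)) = 951/38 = 25.03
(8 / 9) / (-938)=-4 / 4221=-0.00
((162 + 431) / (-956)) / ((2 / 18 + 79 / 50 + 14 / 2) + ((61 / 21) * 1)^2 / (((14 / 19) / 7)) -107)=2179275 / 63770936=0.03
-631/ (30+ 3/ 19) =-11989/ 573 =-20.92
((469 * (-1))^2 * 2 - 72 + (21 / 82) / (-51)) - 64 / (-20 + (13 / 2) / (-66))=1626701095641 / 3698282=439853.18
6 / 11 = 0.55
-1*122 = -122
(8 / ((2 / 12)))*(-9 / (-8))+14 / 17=932 / 17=54.82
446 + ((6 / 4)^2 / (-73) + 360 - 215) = 172563 / 292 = 590.97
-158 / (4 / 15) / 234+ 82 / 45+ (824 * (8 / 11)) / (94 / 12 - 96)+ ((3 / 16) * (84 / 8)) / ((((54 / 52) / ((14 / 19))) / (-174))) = -16206585034 / 64678185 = -250.57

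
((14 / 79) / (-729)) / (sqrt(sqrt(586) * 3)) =-7 * sqrt(3) * 586^(3 / 4) / 50622489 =-0.00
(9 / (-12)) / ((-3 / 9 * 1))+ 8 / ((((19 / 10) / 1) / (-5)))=-1429 / 76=-18.80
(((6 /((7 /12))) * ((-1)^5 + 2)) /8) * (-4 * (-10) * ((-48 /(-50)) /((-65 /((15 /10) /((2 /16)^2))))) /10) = -82944 /11375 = -7.29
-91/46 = -1.98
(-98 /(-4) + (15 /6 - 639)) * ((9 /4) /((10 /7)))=-9639 /10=-963.90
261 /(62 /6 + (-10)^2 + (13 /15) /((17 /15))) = 13311 /5666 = 2.35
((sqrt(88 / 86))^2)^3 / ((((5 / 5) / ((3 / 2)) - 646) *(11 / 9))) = -108 / 79507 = -0.00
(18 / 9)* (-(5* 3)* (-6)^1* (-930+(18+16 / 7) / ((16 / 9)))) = -2314845 / 14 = -165346.07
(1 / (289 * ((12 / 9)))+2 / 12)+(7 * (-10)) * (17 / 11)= -4120463 / 38148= -108.01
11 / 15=0.73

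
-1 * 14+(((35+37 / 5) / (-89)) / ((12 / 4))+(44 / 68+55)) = 941576 / 22695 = 41.49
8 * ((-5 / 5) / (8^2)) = -1 / 8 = -0.12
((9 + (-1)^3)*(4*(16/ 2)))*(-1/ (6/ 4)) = -512/ 3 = -170.67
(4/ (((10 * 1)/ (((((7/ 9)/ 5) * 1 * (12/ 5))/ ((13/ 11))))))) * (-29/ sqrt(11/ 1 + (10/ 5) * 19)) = -2552/ 4875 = -0.52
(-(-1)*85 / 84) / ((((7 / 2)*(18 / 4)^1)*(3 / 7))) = 85 / 567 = 0.15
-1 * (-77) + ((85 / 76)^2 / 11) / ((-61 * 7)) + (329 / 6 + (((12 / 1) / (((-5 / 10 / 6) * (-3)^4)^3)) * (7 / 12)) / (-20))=351995528351969 / 2669986352880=131.83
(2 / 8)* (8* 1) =2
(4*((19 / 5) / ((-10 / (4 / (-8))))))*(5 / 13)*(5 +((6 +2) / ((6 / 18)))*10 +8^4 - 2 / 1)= 82441 / 65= 1268.32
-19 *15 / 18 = -95 / 6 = -15.83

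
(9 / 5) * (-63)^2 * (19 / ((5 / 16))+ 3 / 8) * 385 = 6730515099 / 40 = 168262877.48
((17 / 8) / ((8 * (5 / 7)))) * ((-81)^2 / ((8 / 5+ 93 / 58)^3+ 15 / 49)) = 23326365782475 / 317218594888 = 73.53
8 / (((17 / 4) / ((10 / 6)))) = 160 / 51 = 3.14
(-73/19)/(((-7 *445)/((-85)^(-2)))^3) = 73/216591449738891869140625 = 0.00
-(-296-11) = 307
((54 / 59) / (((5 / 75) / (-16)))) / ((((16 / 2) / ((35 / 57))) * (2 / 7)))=-66150 / 1121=-59.01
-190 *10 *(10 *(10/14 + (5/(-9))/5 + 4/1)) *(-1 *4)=22040000/63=349841.27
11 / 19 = 0.58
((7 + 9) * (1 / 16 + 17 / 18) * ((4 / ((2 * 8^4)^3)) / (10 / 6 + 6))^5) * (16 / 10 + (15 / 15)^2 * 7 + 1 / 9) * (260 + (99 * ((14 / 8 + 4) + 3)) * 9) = 137375175 / 157818671151734043076363814076315239389122979486281161284517888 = 0.00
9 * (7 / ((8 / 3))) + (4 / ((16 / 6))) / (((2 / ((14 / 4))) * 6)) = 385 / 16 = 24.06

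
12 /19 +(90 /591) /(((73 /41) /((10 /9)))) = 0.73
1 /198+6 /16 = 301 /792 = 0.38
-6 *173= -1038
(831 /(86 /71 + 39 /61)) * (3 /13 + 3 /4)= 183552111 /416780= 440.41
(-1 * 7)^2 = 49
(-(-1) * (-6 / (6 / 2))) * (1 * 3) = -6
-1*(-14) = 14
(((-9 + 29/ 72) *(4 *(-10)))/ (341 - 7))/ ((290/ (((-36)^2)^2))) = 28880064/ 4843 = 5963.26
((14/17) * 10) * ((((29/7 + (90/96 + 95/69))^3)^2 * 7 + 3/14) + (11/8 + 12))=77203524730628385165101843165/18475471496710673399808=4178703.90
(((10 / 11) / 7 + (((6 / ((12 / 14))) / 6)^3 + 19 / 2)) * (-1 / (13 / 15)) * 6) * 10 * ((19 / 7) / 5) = -17724625 / 42042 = -421.59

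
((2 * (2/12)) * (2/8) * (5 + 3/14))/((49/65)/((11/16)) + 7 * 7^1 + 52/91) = 52195/6086232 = 0.01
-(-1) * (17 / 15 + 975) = 14642 / 15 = 976.13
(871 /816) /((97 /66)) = 9581 /13192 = 0.73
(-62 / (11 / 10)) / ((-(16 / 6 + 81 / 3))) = 1860 / 979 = 1.90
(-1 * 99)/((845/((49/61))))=-4851/51545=-0.09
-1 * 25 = -25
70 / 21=10 / 3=3.33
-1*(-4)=4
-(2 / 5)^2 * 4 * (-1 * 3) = 48 / 25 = 1.92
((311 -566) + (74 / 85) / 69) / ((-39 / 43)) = 64306543 / 228735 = 281.14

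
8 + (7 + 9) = 24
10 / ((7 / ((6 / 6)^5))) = 1.43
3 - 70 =-67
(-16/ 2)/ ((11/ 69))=-552/ 11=-50.18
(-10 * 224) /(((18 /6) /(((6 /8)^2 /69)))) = -140 /23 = -6.09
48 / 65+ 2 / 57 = 2866 / 3705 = 0.77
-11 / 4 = -2.75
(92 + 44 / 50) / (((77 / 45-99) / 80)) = -167184 / 2189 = -76.37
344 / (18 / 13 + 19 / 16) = 71552 / 535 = 133.74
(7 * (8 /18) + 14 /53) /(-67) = -1610 /31959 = -0.05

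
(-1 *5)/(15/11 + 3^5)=-55/2688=-0.02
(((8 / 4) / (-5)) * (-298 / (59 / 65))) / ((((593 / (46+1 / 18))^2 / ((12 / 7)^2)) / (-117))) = -276886649936 / 1016617259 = -272.36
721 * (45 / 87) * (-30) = -324450 / 29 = -11187.93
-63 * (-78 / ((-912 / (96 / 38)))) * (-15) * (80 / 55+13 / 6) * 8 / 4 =5872230 / 3971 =1478.78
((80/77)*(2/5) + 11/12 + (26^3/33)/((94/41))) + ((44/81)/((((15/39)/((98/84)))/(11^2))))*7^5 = 58941135416749/17588340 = 3351148.28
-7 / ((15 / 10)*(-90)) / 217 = 1 / 4185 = 0.00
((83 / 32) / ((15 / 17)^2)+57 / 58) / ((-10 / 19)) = -17115637 / 2088000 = -8.20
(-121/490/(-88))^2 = 121/15366400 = 0.00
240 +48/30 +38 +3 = 1413/5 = 282.60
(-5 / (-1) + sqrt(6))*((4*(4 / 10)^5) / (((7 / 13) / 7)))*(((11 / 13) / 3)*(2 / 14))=1408*sqrt(6) / 65625 + 1408 / 13125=0.16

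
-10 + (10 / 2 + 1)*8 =38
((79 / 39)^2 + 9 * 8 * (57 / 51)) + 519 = 15606608 / 25857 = 603.57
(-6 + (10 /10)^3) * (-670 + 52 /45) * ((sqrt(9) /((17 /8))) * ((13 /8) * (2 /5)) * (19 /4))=3717103 /255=14576.87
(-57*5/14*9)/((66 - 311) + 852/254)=325755/429646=0.76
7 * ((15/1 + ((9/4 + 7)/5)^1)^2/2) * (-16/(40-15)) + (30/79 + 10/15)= -188100971/296250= -634.94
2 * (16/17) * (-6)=-192/17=-11.29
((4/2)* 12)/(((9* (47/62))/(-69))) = -11408/47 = -242.72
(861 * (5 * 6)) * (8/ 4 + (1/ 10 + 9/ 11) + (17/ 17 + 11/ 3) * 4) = 6132903/ 11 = 557536.64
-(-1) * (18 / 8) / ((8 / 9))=81 / 32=2.53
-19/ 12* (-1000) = 4750/ 3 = 1583.33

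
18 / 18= 1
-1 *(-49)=49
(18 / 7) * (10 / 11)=180 / 77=2.34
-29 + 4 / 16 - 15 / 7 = -865 / 28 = -30.89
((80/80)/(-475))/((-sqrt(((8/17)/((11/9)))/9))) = sqrt(374)/1900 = 0.01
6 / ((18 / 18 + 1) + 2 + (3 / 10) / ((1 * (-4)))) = 240 / 157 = 1.53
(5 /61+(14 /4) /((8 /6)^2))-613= -1192573 /1952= -610.95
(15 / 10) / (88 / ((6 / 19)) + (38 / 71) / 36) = 1917 / 356155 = 0.01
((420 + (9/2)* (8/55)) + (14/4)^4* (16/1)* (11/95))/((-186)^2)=146021/7230564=0.02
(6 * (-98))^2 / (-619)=-345744 / 619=-558.55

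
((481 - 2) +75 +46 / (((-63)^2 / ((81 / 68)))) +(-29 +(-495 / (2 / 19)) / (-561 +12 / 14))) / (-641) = -0.83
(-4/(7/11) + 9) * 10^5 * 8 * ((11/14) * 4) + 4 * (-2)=334399608/49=6824481.80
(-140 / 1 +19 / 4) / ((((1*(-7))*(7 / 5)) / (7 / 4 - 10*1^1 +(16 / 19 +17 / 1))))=1971945 / 14896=132.38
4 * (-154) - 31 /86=-53007 /86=-616.36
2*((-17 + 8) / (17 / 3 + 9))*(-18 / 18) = 1.23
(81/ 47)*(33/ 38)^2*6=264627/ 33934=7.80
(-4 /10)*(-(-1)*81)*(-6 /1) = 972 /5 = 194.40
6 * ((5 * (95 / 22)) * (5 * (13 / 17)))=92625 / 187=495.32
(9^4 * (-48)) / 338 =-157464 / 169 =-931.74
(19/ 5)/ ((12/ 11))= 209/ 60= 3.48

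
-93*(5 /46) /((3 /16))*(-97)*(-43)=-224871.30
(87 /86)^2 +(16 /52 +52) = 5127677 /96148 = 53.33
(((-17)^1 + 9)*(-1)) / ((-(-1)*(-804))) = -2 / 201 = -0.01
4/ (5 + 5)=2/ 5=0.40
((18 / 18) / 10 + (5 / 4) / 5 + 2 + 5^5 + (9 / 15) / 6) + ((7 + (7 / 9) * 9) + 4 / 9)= 565541 / 180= 3141.89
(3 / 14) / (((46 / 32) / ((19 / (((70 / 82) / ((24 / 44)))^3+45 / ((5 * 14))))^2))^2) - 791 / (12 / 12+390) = 13470807068721653862570663842597298303071 / 425748610004169675692154799009286890673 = 31.64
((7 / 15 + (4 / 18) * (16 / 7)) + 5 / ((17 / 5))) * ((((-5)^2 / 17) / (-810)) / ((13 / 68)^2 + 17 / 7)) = -104752 / 58167639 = -0.00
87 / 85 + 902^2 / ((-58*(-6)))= 17296654 / 7395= 2338.97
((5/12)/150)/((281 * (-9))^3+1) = -1/5823029479680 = -0.00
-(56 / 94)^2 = -0.35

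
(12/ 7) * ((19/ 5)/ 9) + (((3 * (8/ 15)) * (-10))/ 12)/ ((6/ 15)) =-274/ 105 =-2.61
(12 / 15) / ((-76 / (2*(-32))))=64 / 95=0.67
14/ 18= 7/ 9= 0.78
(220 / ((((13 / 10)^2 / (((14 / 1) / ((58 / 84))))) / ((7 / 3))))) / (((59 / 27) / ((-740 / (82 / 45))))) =-13569217200000 / 11855519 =-1144548.56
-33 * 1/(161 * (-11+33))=-3/322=-0.01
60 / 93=20 / 31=0.65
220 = 220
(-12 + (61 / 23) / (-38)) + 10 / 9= -86201 / 7866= -10.96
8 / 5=1.60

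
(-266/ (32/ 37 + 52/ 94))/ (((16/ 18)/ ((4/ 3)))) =-231287/ 822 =-281.37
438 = 438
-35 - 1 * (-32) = -3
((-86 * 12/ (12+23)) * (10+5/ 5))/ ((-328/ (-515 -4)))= -513.21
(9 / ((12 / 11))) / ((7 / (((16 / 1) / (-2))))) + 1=-59 / 7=-8.43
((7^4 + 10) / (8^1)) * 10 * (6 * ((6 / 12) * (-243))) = -8788095 / 4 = -2197023.75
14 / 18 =7 / 9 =0.78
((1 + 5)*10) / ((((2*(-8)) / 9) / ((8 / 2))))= -135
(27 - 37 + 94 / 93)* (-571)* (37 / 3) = 17662172 / 279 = 63305.28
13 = 13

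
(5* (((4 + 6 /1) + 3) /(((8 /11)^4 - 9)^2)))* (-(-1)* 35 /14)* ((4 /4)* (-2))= -5358972025 /1253876533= -4.27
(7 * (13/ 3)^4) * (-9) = -199927/ 9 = -22214.11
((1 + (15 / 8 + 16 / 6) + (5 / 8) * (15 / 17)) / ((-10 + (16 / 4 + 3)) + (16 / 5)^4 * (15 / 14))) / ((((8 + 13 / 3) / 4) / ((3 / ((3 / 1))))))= 1087625 / 60182091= 0.02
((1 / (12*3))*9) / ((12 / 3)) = 1 / 16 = 0.06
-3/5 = -0.60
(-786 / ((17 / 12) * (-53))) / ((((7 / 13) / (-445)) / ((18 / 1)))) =-982154160 / 6307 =-155724.46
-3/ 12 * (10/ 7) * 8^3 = -1280/ 7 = -182.86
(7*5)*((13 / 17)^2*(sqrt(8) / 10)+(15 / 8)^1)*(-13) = -6825 / 8-15379*sqrt(2) / 289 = -928.38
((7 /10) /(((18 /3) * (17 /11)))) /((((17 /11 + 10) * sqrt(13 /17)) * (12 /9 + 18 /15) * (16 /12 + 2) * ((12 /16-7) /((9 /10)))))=-22869 * sqrt(221) /2666365000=-0.00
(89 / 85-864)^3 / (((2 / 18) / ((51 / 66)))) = -3551899151362959 / 794750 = -4469203084.45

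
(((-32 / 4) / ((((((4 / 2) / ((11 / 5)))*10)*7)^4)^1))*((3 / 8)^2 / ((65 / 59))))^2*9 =543967600010769 / 15588021904000000000000000000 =0.00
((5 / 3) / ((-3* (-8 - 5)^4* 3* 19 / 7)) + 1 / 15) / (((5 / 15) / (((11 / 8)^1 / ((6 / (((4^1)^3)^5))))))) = 3605176489345024 / 73258965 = 49211403.54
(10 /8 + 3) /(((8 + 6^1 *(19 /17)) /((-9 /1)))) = -2601 /1000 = -2.60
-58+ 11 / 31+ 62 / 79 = -56.86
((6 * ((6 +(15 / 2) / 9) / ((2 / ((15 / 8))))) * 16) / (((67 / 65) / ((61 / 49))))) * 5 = 12192375 / 3283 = 3713.79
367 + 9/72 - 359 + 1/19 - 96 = -87.82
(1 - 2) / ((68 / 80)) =-20 / 17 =-1.18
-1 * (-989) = 989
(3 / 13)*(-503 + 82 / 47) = -70677 / 611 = -115.67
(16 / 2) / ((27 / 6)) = 16 / 9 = 1.78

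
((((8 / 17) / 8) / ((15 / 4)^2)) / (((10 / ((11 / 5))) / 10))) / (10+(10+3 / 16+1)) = 2816 / 6483375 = 0.00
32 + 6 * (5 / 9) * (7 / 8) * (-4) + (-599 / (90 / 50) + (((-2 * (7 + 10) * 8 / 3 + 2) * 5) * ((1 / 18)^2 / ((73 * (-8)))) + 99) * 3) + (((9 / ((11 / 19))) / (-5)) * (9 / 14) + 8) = -343701871 / 36424080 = -9.44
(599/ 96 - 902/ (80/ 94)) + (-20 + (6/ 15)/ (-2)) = -515429/ 480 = -1073.81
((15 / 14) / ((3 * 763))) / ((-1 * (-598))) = 5 / 6387836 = 0.00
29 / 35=0.83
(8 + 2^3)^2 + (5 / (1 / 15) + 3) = 334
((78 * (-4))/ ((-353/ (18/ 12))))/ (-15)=-156/ 1765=-0.09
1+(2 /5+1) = 12 /5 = 2.40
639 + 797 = 1436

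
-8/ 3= -2.67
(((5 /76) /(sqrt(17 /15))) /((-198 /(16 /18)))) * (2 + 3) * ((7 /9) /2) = -175 * sqrt(255) /5180274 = -0.00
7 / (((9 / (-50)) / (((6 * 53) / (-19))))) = 37100 / 57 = 650.88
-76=-76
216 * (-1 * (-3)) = 648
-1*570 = -570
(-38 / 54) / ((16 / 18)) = -19 / 24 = -0.79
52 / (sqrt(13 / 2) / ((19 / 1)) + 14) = 525616 / 141499- 988*sqrt(26) / 141499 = 3.68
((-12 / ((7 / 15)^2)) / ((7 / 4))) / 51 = -3600 / 5831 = -0.62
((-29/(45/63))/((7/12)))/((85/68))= -1392/25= -55.68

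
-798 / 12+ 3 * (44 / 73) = -64.69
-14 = -14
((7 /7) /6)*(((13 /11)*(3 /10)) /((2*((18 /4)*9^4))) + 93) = 201357103 /12990780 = 15.50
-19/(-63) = 19/63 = 0.30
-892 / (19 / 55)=-49060 / 19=-2582.11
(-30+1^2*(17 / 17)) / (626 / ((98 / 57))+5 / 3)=-4263 / 53768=-0.08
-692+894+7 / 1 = 209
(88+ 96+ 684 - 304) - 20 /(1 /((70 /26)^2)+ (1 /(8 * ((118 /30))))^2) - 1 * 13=15439084671 /37926121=407.08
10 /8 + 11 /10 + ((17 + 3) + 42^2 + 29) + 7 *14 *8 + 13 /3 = 156221 /60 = 2603.68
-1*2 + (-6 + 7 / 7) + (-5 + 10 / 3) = -26 / 3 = -8.67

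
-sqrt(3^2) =-3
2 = 2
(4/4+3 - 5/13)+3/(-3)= 34/13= 2.62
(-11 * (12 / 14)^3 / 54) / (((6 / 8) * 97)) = -176 / 99813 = -0.00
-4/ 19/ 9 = -4/ 171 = -0.02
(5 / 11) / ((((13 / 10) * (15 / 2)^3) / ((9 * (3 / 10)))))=0.00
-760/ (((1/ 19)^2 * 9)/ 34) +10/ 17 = -158579990/ 153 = -1036470.52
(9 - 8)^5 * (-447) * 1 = -447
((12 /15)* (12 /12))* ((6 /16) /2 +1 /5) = 31 /100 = 0.31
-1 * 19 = -19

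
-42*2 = -84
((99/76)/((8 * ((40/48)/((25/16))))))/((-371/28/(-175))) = 259875/64448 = 4.03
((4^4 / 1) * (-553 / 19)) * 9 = -1274112 / 19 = -67058.53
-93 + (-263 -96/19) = -6860/19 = -361.05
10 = 10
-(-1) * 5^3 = 125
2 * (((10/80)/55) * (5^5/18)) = 625/792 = 0.79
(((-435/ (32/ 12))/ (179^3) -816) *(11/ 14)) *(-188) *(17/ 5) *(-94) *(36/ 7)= -39769583371939674/ 200736865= -198117985.81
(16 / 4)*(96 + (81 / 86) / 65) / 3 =357814 / 2795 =128.02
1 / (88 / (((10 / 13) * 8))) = 10 / 143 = 0.07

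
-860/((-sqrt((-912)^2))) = 215/228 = 0.94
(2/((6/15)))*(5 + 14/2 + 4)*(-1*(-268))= 21440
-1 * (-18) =18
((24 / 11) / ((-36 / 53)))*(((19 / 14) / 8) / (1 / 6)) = -1007 / 308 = -3.27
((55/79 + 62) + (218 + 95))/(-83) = -29680/6557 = -4.53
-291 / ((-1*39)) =97 / 13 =7.46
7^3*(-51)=-17493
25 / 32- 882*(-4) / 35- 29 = 72.58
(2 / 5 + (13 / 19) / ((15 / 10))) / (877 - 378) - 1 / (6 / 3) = -141727 / 284430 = -0.50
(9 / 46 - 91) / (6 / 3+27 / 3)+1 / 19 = -78857 / 9614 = -8.20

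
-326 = -326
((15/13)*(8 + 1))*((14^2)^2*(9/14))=3333960/13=256458.46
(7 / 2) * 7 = 49 / 2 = 24.50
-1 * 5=-5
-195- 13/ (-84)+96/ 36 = -5381/ 28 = -192.18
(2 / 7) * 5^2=50 / 7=7.14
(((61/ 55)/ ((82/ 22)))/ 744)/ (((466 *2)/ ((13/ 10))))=793/ 1421486400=0.00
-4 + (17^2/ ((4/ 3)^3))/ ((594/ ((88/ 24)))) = -1247/ 384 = -3.25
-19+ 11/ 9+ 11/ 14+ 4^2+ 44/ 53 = -1081/ 6678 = -0.16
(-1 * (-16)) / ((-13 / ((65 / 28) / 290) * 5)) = -2 / 1015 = -0.00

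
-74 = -74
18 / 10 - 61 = -59.20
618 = 618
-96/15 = -32/5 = -6.40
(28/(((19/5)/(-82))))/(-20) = 574/19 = 30.21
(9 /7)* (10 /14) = 45 /49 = 0.92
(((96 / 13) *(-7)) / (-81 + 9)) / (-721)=-4 / 4017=-0.00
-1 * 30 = -30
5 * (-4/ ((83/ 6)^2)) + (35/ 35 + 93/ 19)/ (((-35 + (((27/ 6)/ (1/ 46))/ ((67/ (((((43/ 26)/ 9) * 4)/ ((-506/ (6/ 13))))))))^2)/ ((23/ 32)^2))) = -871129279592781823/ 4548478390439369024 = -0.19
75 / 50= 3 / 2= 1.50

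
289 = 289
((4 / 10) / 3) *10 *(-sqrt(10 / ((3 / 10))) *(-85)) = 3400 *sqrt(3) / 9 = 654.33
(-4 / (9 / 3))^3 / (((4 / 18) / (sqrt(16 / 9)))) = -128 / 9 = -14.22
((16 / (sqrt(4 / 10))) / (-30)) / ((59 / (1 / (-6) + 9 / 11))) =-86 * sqrt(10) / 29205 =-0.01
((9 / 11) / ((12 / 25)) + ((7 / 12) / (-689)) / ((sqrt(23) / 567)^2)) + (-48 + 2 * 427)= 277467491 / 348634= 795.87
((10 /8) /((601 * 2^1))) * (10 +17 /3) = 235 /14424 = 0.02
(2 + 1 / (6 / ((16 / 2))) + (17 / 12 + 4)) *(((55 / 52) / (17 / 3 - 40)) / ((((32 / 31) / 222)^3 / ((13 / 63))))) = -3734783719425 / 6750208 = -553284.24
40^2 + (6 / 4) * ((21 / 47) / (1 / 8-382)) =229735748 / 143585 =1600.00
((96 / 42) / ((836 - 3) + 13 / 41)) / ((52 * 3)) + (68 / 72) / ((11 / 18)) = 7207555 / 4663659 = 1.55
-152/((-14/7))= 76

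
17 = 17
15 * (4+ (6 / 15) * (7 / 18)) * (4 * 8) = 1994.67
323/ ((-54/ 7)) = -2261/ 54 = -41.87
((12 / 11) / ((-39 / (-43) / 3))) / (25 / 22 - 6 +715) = 1032 / 203099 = 0.01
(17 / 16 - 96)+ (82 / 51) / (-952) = -9218975 / 97104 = -94.94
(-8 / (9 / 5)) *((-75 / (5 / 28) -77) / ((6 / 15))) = 5522.22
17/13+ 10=147/13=11.31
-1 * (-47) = 47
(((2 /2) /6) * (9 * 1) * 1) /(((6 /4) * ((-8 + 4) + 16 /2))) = 1 /4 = 0.25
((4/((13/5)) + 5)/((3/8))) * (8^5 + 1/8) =1714025/3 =571341.67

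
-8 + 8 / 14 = -52 / 7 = -7.43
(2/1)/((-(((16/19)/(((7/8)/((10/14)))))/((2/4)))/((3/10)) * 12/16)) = -931/1600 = -0.58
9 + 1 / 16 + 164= 2769 / 16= 173.06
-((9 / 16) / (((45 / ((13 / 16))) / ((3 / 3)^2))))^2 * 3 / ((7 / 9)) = -4563 / 11468800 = -0.00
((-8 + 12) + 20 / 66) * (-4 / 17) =-568 / 561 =-1.01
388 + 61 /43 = 16745 /43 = 389.42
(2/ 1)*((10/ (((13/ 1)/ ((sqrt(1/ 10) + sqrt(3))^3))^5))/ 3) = (sqrt(10) + 10*sqrt(3))^15/ 55693950000000000000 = 0.84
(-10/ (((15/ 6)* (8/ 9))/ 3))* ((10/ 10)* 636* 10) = -85860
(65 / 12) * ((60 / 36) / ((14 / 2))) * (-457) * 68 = -2524925 / 63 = -40078.17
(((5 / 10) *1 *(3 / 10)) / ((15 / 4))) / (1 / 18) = 18 / 25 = 0.72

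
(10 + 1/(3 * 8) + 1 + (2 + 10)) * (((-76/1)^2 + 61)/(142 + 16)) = 40859/48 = 851.23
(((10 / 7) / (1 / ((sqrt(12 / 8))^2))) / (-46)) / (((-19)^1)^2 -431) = 3 / 4508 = 0.00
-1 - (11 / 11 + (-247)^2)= -61011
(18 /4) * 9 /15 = 27 /10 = 2.70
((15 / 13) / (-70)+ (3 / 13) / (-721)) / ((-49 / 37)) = 1665 / 131222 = 0.01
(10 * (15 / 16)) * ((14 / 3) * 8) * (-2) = -700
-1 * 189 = -189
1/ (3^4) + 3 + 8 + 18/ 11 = 11270/ 891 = 12.65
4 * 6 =24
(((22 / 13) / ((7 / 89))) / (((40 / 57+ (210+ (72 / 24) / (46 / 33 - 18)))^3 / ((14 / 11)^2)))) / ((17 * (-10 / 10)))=-151895279067323904 / 691254668388947994946043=-0.00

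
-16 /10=-8 /5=-1.60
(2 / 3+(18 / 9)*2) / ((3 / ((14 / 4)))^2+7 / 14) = 1372 / 363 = 3.78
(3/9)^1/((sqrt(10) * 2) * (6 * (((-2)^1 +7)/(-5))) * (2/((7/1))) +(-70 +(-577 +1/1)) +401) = -2401/1761279 +56 * sqrt(10)/2935465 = -0.00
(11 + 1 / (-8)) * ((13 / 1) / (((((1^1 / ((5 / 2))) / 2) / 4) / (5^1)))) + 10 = 28295 / 2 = 14147.50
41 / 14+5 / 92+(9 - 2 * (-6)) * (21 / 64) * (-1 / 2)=-9529 / 20608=-0.46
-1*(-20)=20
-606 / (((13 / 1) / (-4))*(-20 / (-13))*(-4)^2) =303 / 40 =7.58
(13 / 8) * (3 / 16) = 39 / 128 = 0.30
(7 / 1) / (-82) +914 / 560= 17757 / 11480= 1.55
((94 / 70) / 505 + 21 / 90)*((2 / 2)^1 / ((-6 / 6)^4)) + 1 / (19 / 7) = 0.60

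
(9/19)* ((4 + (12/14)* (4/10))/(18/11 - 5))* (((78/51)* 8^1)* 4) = -658944/22015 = -29.93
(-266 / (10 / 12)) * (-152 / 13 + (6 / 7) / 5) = 1195176 / 325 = 3677.46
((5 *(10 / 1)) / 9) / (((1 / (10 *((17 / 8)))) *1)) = 2125 / 18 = 118.06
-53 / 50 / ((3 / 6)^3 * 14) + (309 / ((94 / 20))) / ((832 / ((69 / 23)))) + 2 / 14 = -772587 / 3421600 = -0.23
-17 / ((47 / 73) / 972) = -1206252 / 47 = -25664.94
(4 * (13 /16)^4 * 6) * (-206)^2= 909010947 /2048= 443853.00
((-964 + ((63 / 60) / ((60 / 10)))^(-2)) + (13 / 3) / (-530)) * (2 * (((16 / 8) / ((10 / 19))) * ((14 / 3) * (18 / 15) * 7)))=-5514702652 / 19875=-277469.32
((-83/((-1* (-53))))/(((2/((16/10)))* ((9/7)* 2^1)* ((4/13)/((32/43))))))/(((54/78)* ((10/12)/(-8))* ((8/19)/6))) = 119397824/512775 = 232.85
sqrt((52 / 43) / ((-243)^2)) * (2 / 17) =4 * sqrt(559) / 177633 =0.00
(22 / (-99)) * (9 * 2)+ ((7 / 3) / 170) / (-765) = -4.00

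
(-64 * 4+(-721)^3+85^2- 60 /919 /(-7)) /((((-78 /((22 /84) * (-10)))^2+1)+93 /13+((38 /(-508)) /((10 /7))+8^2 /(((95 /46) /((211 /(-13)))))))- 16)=-915160601094855372400 /918278192130257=-996604.96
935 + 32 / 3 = 2837 / 3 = 945.67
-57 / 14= -4.07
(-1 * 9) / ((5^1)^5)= -9 / 3125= -0.00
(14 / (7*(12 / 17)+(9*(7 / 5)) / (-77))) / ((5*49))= 374 / 31269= 0.01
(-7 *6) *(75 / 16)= -1575 / 8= -196.88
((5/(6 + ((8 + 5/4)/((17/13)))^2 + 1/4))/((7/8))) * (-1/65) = -36992/23683751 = -0.00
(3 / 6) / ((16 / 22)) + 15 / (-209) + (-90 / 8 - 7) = -58969 / 3344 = -17.63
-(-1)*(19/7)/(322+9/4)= 76/9079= 0.01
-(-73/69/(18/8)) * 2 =584/621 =0.94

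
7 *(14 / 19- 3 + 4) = 231 / 19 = 12.16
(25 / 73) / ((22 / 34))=425 / 803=0.53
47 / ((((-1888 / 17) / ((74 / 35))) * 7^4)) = -29563 / 79329040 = -0.00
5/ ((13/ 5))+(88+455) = 544.92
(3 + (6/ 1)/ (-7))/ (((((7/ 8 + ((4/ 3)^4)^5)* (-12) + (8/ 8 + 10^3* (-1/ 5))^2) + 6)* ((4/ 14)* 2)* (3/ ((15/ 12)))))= 29056536675/ 665975034671384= 0.00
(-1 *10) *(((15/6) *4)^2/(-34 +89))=-200/11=-18.18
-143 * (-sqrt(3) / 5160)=143 * sqrt(3) / 5160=0.05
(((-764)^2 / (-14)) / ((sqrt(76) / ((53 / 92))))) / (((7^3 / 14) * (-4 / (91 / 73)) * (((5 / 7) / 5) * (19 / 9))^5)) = 509087722752063 * sqrt(19) / 157980068398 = 14046.47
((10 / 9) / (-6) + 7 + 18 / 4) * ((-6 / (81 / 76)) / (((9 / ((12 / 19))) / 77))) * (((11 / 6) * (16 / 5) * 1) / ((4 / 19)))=-314650336 / 32805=-9591.54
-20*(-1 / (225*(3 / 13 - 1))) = -26 / 225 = -0.12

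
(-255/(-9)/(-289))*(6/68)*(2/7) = -5/2023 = -0.00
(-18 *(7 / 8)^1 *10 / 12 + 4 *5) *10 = 275 / 4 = 68.75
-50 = -50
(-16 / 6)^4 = 4096 / 81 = 50.57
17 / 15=1.13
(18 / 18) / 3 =1 / 3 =0.33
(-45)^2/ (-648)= -25/ 8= -3.12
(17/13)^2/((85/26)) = 34/65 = 0.52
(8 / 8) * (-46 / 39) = -46 / 39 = -1.18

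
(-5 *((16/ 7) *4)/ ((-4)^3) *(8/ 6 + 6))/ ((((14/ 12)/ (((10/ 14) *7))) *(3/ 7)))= 1100/ 21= 52.38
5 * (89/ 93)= 445/ 93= 4.78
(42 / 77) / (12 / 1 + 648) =1 / 1210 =0.00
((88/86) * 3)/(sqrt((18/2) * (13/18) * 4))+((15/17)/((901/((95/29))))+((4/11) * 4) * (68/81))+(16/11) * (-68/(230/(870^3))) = -2577765342965923043/9102847149+66 * sqrt(26)/559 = -283182315.96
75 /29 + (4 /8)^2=329 /116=2.84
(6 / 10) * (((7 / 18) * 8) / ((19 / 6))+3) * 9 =2043 / 95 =21.51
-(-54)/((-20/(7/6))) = -63/20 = -3.15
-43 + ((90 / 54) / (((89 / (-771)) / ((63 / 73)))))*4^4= -21003851 / 6497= -3232.85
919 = 919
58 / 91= 0.64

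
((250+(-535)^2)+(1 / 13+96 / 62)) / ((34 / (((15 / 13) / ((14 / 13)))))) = 432937800 / 47957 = 9027.62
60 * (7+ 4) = 660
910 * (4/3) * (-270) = -327600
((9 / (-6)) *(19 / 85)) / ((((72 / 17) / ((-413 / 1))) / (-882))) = -1153509 / 40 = -28837.72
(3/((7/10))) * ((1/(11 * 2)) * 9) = 135/77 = 1.75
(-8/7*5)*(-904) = 36160/7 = 5165.71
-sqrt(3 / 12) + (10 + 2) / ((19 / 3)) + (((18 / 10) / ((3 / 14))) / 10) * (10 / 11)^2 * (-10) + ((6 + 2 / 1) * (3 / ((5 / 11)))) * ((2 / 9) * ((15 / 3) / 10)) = 22019 / 68970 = 0.32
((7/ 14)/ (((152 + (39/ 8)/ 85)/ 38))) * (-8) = -103360/ 103399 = -1.00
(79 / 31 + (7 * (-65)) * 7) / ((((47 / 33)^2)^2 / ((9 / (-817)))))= 1052983999584 / 123587680687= 8.52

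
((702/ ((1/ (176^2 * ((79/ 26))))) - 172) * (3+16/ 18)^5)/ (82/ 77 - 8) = -8474073044.71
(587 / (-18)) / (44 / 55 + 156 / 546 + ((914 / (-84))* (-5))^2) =-287630 / 26115701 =-0.01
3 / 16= 0.19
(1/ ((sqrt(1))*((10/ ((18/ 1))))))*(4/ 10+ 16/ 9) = 98/ 25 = 3.92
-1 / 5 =-0.20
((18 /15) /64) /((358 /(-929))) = -2787 /57280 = -0.05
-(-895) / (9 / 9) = 895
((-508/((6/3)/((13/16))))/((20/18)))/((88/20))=-14859/352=-42.21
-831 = -831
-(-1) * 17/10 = 17/10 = 1.70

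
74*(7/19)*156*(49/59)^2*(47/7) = 1302705768/66139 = 19696.48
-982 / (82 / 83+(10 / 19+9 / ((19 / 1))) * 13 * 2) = -40753 / 1120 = -36.39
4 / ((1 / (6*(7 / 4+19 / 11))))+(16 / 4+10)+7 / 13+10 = 15443 / 143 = 107.99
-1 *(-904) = 904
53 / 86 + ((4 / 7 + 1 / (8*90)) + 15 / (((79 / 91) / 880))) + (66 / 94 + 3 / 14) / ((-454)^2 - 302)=1259189383635230771 / 82807344713520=15206.25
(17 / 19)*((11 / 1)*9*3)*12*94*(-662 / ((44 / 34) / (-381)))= 1110001782024 / 19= 58421146422.32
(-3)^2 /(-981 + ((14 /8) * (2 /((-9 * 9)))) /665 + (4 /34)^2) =-40029390 /4363142239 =-0.01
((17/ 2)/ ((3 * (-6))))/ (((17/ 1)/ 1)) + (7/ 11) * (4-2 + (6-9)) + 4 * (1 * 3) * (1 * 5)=23497/ 396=59.34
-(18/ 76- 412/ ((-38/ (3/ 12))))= -56/ 19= -2.95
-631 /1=-631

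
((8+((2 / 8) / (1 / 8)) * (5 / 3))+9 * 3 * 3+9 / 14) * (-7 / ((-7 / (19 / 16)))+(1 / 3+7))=1597145 / 2016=792.23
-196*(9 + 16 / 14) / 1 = -1988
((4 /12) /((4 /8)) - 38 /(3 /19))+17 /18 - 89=-5905 /18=-328.06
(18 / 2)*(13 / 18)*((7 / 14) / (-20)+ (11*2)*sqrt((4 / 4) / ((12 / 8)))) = -13 / 80+ 143*sqrt(6) / 3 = 116.60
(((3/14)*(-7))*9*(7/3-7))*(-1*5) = -315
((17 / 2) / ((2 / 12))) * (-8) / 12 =-34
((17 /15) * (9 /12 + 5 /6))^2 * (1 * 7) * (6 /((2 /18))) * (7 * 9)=76681.82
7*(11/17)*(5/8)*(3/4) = 1155/544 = 2.12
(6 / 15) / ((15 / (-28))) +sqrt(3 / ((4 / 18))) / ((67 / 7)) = -56 / 75 +21*sqrt(6) / 134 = -0.36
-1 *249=-249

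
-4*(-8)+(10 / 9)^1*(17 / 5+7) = 43.56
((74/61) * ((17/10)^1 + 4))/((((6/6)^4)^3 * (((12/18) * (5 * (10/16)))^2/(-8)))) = -2429568/190625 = -12.75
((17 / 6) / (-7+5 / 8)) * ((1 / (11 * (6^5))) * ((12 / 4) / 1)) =-1 / 64152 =-0.00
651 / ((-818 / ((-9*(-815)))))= -4775085 / 818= -5837.51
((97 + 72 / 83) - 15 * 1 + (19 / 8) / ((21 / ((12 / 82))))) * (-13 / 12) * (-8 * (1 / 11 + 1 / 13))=31590084 / 262031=120.56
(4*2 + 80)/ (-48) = -11/ 6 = -1.83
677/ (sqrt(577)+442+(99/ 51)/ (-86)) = 639563255354/ 416303656053 - 1447049588 * sqrt(577)/ 416303656053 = 1.45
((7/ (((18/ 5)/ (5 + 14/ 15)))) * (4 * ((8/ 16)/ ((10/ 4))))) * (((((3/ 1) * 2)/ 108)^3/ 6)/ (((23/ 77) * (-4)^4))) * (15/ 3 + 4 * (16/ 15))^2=926847691/ 3129124608000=0.00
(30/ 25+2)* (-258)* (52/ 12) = -17888/ 5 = -3577.60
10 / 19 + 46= 884 / 19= 46.53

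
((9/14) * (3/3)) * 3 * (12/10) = 81/35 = 2.31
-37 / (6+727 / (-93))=3441 / 169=20.36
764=764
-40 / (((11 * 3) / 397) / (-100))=1588000 / 33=48121.21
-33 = -33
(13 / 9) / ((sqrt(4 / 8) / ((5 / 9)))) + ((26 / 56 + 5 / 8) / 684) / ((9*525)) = 1.13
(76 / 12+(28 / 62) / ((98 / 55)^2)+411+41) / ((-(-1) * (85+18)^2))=29249825 / 676832982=0.04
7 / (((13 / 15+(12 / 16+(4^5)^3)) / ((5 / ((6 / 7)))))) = 2450 / 64424509537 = 0.00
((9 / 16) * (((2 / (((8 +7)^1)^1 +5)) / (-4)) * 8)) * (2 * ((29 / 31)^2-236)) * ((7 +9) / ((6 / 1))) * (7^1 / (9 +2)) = 949011 / 10571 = 89.77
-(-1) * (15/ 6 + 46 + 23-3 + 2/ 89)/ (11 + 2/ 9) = 109773/ 17978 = 6.11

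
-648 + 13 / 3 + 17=-1880 / 3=-626.67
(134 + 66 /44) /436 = 271 /872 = 0.31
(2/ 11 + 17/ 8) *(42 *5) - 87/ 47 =997977/ 2068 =482.58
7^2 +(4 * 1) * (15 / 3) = 69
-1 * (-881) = 881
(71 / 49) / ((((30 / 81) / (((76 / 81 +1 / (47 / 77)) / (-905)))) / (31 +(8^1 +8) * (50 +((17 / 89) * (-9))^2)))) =-323003533127 / 33018134030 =-9.78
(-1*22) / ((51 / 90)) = -660 / 17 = -38.82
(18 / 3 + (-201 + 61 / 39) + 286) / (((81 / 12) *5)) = 2888 / 1053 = 2.74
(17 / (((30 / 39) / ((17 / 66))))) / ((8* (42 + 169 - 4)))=3757 / 1092960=0.00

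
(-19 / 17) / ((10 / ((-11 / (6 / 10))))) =209 / 102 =2.05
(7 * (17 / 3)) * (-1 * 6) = -238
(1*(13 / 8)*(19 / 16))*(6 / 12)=247 / 256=0.96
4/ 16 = 1/ 4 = 0.25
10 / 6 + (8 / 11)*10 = 8.94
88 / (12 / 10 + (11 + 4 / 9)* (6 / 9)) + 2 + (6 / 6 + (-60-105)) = -152.03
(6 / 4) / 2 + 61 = 247 / 4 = 61.75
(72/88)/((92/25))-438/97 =-421431/98164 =-4.29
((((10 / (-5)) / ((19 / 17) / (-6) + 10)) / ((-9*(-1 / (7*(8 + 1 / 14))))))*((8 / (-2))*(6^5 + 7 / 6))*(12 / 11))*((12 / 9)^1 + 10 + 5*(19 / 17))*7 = 72808465552 / 14157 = 5142930.39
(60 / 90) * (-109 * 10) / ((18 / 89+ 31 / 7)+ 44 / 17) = -23088380 / 229371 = -100.66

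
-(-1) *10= 10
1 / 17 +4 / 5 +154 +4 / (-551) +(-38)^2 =74882213 / 46835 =1598.85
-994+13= -981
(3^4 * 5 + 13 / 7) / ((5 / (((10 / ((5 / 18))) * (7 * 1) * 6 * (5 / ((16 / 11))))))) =422928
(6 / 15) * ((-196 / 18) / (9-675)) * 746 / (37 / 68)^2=338051392 / 20514465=16.48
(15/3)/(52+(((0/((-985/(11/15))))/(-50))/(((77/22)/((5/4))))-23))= 5/29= 0.17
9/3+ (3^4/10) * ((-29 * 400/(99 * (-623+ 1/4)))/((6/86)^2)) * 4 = 1255.42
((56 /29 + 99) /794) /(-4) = -2927 /92104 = -0.03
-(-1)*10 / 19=10 / 19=0.53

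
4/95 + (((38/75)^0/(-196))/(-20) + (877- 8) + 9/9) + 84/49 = 12985687/14896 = 871.76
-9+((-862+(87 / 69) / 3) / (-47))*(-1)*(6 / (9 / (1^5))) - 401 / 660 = -46721423 / 2140380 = -21.83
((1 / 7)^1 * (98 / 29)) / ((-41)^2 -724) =14 / 27753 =0.00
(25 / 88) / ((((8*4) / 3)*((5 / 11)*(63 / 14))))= 5 / 384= 0.01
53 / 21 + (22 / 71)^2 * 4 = 307829 / 105861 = 2.91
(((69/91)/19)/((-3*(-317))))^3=12167/164650391035760357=0.00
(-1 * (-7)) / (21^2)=1 / 63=0.02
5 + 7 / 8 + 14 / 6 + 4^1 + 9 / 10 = 13.11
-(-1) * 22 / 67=22 / 67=0.33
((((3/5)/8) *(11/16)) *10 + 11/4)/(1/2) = 209/32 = 6.53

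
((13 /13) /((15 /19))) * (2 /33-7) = -8.79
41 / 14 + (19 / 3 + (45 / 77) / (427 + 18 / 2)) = 932957 / 100716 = 9.26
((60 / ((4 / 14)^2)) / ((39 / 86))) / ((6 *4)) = 10535 / 156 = 67.53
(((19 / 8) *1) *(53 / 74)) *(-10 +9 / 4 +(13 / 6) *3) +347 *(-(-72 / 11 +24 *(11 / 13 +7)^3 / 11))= -20797911371213 / 57227456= -363425.40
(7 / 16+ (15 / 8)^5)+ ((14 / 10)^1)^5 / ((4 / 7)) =3381627483 / 102400000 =33.02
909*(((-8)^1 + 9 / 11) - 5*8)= -471771 / 11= -42888.27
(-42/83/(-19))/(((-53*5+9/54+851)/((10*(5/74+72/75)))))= 479052/1026067165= 0.00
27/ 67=0.40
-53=-53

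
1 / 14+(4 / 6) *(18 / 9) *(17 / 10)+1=701 / 210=3.34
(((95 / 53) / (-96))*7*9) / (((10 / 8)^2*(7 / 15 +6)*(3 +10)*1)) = -0.01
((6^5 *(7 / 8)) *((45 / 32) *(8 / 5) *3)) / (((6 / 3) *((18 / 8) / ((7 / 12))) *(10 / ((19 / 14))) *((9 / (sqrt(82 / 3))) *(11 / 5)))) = 1197 *sqrt(246) / 88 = 213.34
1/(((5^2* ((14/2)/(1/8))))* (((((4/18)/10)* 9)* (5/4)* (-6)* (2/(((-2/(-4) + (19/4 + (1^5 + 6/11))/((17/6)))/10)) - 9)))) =509/1766100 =0.00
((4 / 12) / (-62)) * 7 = -7 / 186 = -0.04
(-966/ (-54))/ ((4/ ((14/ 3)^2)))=7889/ 81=97.40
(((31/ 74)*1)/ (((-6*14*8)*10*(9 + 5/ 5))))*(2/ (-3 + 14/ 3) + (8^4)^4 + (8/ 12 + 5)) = -130885864170458233/ 74592000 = -1754690371.23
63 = 63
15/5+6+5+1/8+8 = 22.12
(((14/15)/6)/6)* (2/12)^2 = 7/9720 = 0.00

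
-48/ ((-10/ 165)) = 792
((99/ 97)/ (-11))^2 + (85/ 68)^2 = 1.57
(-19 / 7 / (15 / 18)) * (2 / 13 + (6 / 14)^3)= -118218 / 156065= -0.76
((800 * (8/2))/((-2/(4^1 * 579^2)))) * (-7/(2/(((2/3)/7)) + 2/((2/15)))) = 417188800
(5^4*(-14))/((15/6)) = -3500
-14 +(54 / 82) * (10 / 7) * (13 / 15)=-3784 / 287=-13.18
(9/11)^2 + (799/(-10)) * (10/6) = -96193/726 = -132.50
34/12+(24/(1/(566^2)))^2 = 354682253039633/6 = 59113708839938.83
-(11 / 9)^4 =-14641 / 6561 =-2.23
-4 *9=-36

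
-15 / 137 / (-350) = 3 / 9590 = 0.00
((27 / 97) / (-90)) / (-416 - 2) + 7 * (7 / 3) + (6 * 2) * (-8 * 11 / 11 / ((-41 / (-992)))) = -115023730651 / 49871580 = -2306.40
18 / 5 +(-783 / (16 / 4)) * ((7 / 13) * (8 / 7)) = -7596 / 65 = -116.86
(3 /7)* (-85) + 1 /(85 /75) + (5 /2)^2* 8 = 1720 /119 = 14.45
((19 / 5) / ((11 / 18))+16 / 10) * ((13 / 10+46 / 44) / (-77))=-11094 / 46585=-0.24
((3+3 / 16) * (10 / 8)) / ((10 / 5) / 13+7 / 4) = 1105 / 528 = 2.09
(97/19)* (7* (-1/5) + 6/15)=-5.11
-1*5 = -5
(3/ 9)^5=1/ 243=0.00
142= 142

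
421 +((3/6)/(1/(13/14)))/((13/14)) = 843/2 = 421.50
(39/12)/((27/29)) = 377/108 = 3.49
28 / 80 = 7 / 20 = 0.35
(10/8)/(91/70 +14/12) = 75/148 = 0.51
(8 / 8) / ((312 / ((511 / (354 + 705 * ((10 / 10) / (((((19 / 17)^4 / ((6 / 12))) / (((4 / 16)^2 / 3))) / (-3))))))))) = 266376124 / 55278365337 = 0.00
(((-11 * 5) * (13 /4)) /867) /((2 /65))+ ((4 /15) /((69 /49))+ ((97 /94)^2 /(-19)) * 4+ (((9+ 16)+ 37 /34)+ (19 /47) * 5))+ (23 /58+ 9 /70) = 446481410762953 /20387948799960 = 21.90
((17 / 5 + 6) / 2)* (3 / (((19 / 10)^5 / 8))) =11280000 / 2476099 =4.56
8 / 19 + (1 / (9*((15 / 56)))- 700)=-699.16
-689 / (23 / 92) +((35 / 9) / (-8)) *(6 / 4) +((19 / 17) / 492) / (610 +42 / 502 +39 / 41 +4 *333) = -2811269320811 / 1019784372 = -2756.73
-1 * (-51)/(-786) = -17/262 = -0.06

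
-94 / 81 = -1.16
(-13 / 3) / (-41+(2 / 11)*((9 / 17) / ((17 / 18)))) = 41327 / 390045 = 0.11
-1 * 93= -93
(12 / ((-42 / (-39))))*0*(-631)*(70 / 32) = 0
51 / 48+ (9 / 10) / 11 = 1007 / 880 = 1.14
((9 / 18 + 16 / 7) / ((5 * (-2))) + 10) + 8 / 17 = 24257 / 2380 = 10.19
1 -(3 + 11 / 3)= -17 / 3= -5.67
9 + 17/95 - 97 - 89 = -16798/95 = -176.82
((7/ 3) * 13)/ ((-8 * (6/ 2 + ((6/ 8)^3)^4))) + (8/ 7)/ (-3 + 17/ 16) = -60943886720/ 33111870939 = -1.84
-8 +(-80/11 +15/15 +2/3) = -449/33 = -13.61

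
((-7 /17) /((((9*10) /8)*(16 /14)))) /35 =-7 /7650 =-0.00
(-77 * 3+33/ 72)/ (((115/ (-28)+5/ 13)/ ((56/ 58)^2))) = 197373176/ 3418665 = 57.73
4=4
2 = 2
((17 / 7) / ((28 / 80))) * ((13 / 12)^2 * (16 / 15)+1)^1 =20672 / 1323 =15.63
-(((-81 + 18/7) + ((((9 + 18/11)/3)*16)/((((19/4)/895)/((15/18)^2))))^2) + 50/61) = -9248685704098069/167866083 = -55095618.71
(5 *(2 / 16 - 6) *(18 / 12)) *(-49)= 34545 / 16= 2159.06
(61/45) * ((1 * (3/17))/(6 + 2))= 61/2040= 0.03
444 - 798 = -354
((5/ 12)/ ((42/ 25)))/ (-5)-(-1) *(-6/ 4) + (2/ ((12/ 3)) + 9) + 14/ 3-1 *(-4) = 8375/ 504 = 16.62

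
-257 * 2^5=-8224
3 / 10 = 0.30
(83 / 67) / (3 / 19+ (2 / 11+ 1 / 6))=104082 / 42545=2.45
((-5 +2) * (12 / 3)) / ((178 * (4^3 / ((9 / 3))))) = -9 / 2848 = -0.00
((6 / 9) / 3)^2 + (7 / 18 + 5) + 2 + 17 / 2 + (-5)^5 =-251834 / 81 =-3109.06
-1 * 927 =-927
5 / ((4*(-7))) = -5 / 28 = -0.18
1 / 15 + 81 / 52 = 1267 / 780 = 1.62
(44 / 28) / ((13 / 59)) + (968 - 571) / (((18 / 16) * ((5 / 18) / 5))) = 578681 / 91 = 6359.13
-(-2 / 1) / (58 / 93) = 3.21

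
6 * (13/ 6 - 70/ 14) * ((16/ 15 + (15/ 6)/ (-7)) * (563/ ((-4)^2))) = -1426079/ 3360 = -424.43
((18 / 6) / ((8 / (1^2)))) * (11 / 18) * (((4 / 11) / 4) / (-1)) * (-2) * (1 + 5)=0.25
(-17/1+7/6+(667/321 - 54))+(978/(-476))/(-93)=-80207744/1184169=-67.73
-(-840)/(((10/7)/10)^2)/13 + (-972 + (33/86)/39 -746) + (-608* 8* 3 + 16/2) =-14685865/1118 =-13135.84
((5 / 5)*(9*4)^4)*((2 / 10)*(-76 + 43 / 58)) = -733152384 / 29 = -25281116.69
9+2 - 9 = 2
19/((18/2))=19/9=2.11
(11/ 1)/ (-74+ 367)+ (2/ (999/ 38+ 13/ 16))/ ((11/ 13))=3312791/ 26554297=0.12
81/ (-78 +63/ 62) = -1674/ 1591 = -1.05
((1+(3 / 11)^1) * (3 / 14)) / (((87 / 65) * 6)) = 0.03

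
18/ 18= 1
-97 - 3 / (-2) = -191 / 2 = -95.50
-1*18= -18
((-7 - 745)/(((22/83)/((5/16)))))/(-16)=19505/352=55.41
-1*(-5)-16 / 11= 3.55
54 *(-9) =-486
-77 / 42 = -11 / 6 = -1.83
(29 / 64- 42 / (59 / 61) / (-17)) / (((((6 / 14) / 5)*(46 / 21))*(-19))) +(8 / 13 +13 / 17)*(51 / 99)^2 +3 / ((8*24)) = -366295928441 / 794261609856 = -0.46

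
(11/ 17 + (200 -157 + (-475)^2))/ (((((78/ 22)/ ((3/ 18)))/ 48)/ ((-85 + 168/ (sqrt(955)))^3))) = -785995044875304/ 2483 + 391872765639225024 * sqrt(955)/ 201557525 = -256468095560.37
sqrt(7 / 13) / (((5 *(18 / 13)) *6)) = sqrt(91) / 540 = 0.02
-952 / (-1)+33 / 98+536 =145857 / 98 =1488.34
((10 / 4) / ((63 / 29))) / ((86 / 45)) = 725 / 1204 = 0.60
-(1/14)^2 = -1/196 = -0.01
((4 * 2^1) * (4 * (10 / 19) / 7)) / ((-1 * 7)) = -320 / 931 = -0.34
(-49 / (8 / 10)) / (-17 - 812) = 245 / 3316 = 0.07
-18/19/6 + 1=16/19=0.84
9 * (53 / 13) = 36.69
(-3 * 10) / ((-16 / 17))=255 / 8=31.88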